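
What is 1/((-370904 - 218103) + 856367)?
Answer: 1/267360 ≈ 3.7403e-6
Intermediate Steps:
1/((-370904 - 218103) + 856367) = 1/(-589007 + 856367) = 1/267360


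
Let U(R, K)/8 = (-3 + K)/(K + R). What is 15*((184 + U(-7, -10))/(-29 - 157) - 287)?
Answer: -2276815/527 ≈ -4320.3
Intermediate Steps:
U(R, K) = 8*(-3 + K)/(K + R) (U(R, K) = 8*((-3 + K)/(K + R)) = 8*(-3 + K)/(K + R))
15*((184 + U(-7, -10))/(-29 - 157) - 287) = 15*((184 + 8*(-3 - 10)/(-10 - 7))/(-29 - 157) - 287) = 15*((184 + 8*(-13)/(-17))/(-186) - 287) = 15*((184 + 8*(-1/17)*(-13))*(-1/186) - 287) = 15*((184 + 104/17)*(-1/186) - 287) = 15*((3232/17)*(-1/186) - 287) = 15*(-1616/1581 - 287) = 15*(-455363/1581) = -2276815/527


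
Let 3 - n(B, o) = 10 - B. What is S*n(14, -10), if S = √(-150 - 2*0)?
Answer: 35*I*√6 ≈ 85.732*I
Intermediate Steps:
n(B, o) = -7 + B (n(B, o) = 3 - (10 - B) = 3 + (-10 + B) = -7 + B)
S = 5*I*√6 (S = √(-150 + 0) = √(-150) = 5*I*√6 ≈ 12.247*I)
S*n(14, -10) = (5*I*√6)*(-7 + 14) = (5*I*√6)*7 = 35*I*√6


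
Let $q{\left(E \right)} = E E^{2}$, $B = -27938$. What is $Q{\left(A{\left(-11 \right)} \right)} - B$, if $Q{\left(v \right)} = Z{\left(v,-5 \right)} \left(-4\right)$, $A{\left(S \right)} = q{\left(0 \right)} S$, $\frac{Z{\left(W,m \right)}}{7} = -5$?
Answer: $28078$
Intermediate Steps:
$q{\left(E \right)} = E^{3}$
$Z{\left(W,m \right)} = -35$ ($Z{\left(W,m \right)} = 7 \left(-5\right) = -35$)
$A{\left(S \right)} = 0$ ($A{\left(S \right)} = 0^{3} S = 0 S = 0$)
$Q{\left(v \right)} = 140$ ($Q{\left(v \right)} = \left(-35\right) \left(-4\right) = 140$)
$Q{\left(A{\left(-11 \right)} \right)} - B = 140 - -27938 = 140 + 27938 = 28078$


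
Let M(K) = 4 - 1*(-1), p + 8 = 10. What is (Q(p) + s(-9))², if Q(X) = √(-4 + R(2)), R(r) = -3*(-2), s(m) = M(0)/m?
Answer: 187/81 - 10*√2/9 ≈ 0.73729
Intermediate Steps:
p = 2 (p = -8 + 10 = 2)
M(K) = 5 (M(K) = 4 + 1 = 5)
s(m) = 5/m
R(r) = 6
Q(X) = √2 (Q(X) = √(-4 + 6) = √2)
(Q(p) + s(-9))² = (√2 + 5/(-9))² = (√2 + 5*(-⅑))² = (√2 - 5/9)² = (-5/9 + √2)²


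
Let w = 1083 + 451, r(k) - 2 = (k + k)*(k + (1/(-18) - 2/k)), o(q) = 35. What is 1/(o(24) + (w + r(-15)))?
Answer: 3/6056 ≈ 0.00049538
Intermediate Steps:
r(k) = 2 + 2*k*(-1/18 + k - 2/k) (r(k) = 2 + (k + k)*(k + (1/(-18) - 2/k)) = 2 + (2*k)*(k + (1*(-1/18) - 2/k)) = 2 + (2*k)*(k + (-1/18 - 2/k)) = 2 + (2*k)*(-1/18 + k - 2/k) = 2 + 2*k*(-1/18 + k - 2/k))
w = 1534
1/(o(24) + (w + r(-15))) = 1/(35 + (1534 + (-2 + 2*(-15)² - ⅑*(-15)))) = 1/(35 + (1534 + (-2 + 2*225 + 5/3))) = 1/(35 + (1534 + (-2 + 450 + 5/3))) = 1/(35 + (1534 + 1349/3)) = 1/(35 + 5951/3) = 1/(6056/3) = 3/6056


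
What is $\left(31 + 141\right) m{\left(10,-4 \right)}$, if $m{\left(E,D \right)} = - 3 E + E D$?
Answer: $-12040$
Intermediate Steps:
$m{\left(E,D \right)} = - 3 E + D E$
$\left(31 + 141\right) m{\left(10,-4 \right)} = \left(31 + 141\right) 10 \left(-3 - 4\right) = 172 \cdot 10 \left(-7\right) = 172 \left(-70\right) = -12040$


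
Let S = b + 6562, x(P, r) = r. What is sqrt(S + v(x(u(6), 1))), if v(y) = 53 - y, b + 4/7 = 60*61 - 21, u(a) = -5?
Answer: sqrt(502369)/7 ≈ 101.25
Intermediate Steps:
b = 25469/7 (b = -4/7 + (60*61 - 21) = -4/7 + (3660 - 21) = -4/7 + 3639 = 25469/7 ≈ 3638.4)
S = 71403/7 (S = 25469/7 + 6562 = 71403/7 ≈ 10200.)
sqrt(S + v(x(u(6), 1))) = sqrt(71403/7 + (53 - 1*1)) = sqrt(71403/7 + (53 - 1)) = sqrt(71403/7 + 52) = sqrt(71767/7) = sqrt(502369)/7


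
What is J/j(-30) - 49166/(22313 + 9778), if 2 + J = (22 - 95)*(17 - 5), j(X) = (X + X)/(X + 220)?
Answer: 29724837/10697 ≈ 2778.8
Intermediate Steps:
j(X) = 2*X/(220 + X) (j(X) = (2*X)/(220 + X) = 2*X/(220 + X))
J = -878 (J = -2 + (22 - 95)*(17 - 5) = -2 - 73*(17 - 1*5) = -2 - 73*(17 - 5) = -2 - 73*12 = -2 - 876 = -878)
J/j(-30) - 49166/(22313 + 9778) = -878/(2*(-30)/(220 - 30)) - 49166/(22313 + 9778) = -878/(2*(-30)/190) - 49166/32091 = -878/(2*(-30)*(1/190)) - 49166*1/32091 = -878/(-6/19) - 49166/32091 = -878*(-19/6) - 49166/32091 = 8341/3 - 49166/32091 = 29724837/10697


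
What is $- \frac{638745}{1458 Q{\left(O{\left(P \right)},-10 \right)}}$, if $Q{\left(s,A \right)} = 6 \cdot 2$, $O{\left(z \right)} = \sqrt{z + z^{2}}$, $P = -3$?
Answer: $- \frac{212915}{5832} \approx -36.508$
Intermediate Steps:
$Q{\left(s,A \right)} = 12$
$- \frac{638745}{1458 Q{\left(O{\left(P \right)},-10 \right)}} = - \frac{638745}{1458 \cdot 12} = - \frac{638745}{17496} = \left(-638745\right) \frac{1}{17496} = - \frac{212915}{5832}$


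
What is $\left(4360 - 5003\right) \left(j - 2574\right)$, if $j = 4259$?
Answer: $-1083455$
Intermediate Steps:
$\left(4360 - 5003\right) \left(j - 2574\right) = \left(4360 - 5003\right) \left(4259 - 2574\right) = \left(-643\right) 1685 = -1083455$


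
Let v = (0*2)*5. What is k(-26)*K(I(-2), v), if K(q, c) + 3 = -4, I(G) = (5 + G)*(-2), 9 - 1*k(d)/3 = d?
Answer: -735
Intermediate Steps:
k(d) = 27 - 3*d
I(G) = -10 - 2*G
v = 0 (v = 0*5 = 0)
K(q, c) = -7 (K(q, c) = -3 - 4 = -7)
k(-26)*K(I(-2), v) = (27 - 3*(-26))*(-7) = (27 + 78)*(-7) = 105*(-7) = -735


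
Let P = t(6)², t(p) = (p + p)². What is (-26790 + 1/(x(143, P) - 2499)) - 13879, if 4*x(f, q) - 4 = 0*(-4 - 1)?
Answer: -101591163/2498 ≈ -40669.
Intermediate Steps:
t(p) = 4*p² (t(p) = (2*p)² = 4*p²)
P = 20736 (P = (4*6²)² = (4*36)² = 144² = 20736)
x(f, q) = 1 (x(f, q) = 1 + (0*(-4 - 1))/4 = 1 + (0*(-5))/4 = 1 + (¼)*0 = 1 + 0 = 1)
(-26790 + 1/(x(143, P) - 2499)) - 13879 = (-26790 + 1/(1 - 2499)) - 13879 = (-26790 + 1/(-2498)) - 13879 = (-26790 - 1/2498) - 13879 = -66921421/2498 - 13879 = -101591163/2498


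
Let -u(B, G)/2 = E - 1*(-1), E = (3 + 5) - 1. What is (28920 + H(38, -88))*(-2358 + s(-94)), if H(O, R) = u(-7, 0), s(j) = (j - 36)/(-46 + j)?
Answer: -476901548/7 ≈ -6.8129e+7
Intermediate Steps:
E = 7 (E = 8 - 1 = 7)
u(B, G) = -16 (u(B, G) = -2*(7 - 1*(-1)) = -2*(7 + 1) = -2*8 = -16)
s(j) = (-36 + j)/(-46 + j)
H(O, R) = -16
(28920 + H(38, -88))*(-2358 + s(-94)) = (28920 - 16)*(-2358 + (-36 - 94)/(-46 - 94)) = 28904*(-2358 - 130/(-140)) = 28904*(-2358 - 1/140*(-130)) = 28904*(-2358 + 13/14) = 28904*(-32999/14) = -476901548/7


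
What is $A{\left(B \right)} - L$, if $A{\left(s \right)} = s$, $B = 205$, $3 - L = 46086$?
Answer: $46288$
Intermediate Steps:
$L = -46083$ ($L = 3 - 46086 = -46083$)
$A{\left(B \right)} - L = 205 - -46083 = 205 + 46083 = 46288$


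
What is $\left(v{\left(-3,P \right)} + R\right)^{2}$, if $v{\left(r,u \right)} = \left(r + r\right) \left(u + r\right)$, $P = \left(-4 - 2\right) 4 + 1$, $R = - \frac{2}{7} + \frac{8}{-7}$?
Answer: $\frac{1170724}{49} \approx 23892.0$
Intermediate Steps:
$R = - \frac{10}{7}$ ($R = \left(-2\right) \frac{1}{7} + 8 \left(- \frac{1}{7}\right) = - \frac{2}{7} - \frac{8}{7} = - \frac{10}{7} \approx -1.4286$)
$P = -23$ ($P = \left(-6\right) 4 + 1 = -24 + 1 = -23$)
$v{\left(r,u \right)} = 2 r \left(r + u\right)$
$\left(v{\left(-3,P \right)} + R\right)^{2} = \left(2 \left(-3\right) \left(-3 - 23\right) - \frac{10}{7}\right)^{2} = \left(2 \left(-3\right) \left(-26\right) - \frac{10}{7}\right)^{2} = \left(156 - \frac{10}{7}\right)^{2} = \left(\frac{1082}{7}\right)^{2} = \frac{1170724}{49}$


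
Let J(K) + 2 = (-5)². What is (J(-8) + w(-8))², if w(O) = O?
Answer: 225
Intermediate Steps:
J(K) = 23 (J(K) = -2 + (-5)² = -2 + 25 = 23)
(J(-8) + w(-8))² = (23 - 8)² = 15² = 225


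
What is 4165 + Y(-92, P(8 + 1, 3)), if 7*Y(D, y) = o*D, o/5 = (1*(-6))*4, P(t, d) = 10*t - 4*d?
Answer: 40195/7 ≈ 5742.1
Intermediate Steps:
P(t, d) = -4*d + 10*t
o = -120 (o = 5*((1*(-6))*4) = 5*(-6*4) = 5*(-24) = -120)
Y(D, y) = -120*D/7 (Y(D, y) = (-120*D)/7 = -120*D/7)
4165 + Y(-92, P(8 + 1, 3)) = 4165 - 120/7*(-92) = 4165 + 11040/7 = 40195/7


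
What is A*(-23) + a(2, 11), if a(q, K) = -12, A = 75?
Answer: -1737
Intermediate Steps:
A*(-23) + a(2, 11) = 75*(-23) - 12 = -1725 - 12 = -1737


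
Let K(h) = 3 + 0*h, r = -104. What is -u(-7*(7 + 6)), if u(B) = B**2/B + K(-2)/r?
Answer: 9467/104 ≈ 91.029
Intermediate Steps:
K(h) = 3 (K(h) = 3 + 0 = 3)
u(B) = -3/104 + B (u(B) = B**2/B + 3/(-104) = B + 3*(-1/104) = B - 3/104 = -3/104 + B)
-u(-7*(7 + 6)) = -(-3/104 - 7*(7 + 6)) = -(-3/104 - 7*13) = -(-3/104 - 91) = -1*(-9467/104) = 9467/104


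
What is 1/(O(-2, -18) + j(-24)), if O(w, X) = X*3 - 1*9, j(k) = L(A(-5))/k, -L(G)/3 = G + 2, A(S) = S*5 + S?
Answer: -2/133 ≈ -0.015038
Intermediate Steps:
A(S) = 6*S (A(S) = 5*S + S = 6*S)
L(G) = -6 - 3*G (L(G) = -3*(G + 2) = -3*(2 + G) = -6 - 3*G)
j(k) = 84/k (j(k) = (-6 - 18*(-5))/k = (-6 - 3*(-30))/k = (-6 + 90)/k = 84/k)
O(w, X) = -9 + 3*X (O(w, X) = 3*X - 9 = -9 + 3*X)
1/(O(-2, -18) + j(-24)) = 1/((-9 + 3*(-18)) + 84/(-24)) = 1/((-9 - 54) + 84*(-1/24)) = 1/(-63 - 7/2) = 1/(-133/2) = -2/133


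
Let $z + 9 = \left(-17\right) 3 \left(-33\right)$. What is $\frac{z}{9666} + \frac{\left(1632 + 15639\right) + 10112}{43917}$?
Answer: $\frac{6262984}{7861143} \approx 0.7967$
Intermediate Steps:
$z = 1674$ ($z = -9 + \left(-17\right) 3 \left(-33\right) = -9 - -1683 = -9 + 1683 = 1674$)
$\frac{z}{9666} + \frac{\left(1632 + 15639\right) + 10112}{43917} = \frac{1674}{9666} + \frac{\left(1632 + 15639\right) + 10112}{43917} = 1674 \cdot \frac{1}{9666} + \left(17271 + 10112\right) \frac{1}{43917} = \frac{31}{179} + 27383 \cdot \frac{1}{43917} = \frac{31}{179} + \frac{27383}{43917} = \frac{6262984}{7861143}$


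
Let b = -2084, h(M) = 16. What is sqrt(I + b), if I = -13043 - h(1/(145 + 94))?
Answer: I*sqrt(15143) ≈ 123.06*I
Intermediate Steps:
I = -13059 (I = -13043 - 1*16 = -13043 - 16 = -13059)
sqrt(I + b) = sqrt(-13059 - 2084) = sqrt(-15143) = I*sqrt(15143)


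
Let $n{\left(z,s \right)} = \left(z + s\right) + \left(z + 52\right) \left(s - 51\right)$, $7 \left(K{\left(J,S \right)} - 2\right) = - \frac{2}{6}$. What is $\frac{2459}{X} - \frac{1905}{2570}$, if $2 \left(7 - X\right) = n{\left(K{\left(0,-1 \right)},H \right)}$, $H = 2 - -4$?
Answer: $\frac{8402805}{6567892} \approx 1.2794$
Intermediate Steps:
$H = 6$ ($H = 2 + 4 = 6$)
$K{\left(J,S \right)} = \frac{41}{21}$ ($K{\left(J,S \right)} = 2 + \frac{\left(-2\right) \frac{1}{6}}{7} = 2 + \frac{1}{7} \left(- \frac{1}{3}\right) = 2 - \frac{1}{21} = \frac{41}{21}$)
$n{\left(z,s \right)} = s + z + \left(-51 + s\right) \left(52 + z\right)$ ($n{\left(z,s \right)} = \left(s + z\right) + \left(52 + z\right) \left(-51 + s\right) = \left(s + z\right) + \left(-51 + s\right) \left(52 + z\right) = s + z + \left(-51 + s\right) \left(52 + z\right)$)
$X = \frac{25556}{21}$ ($X = 7 - \frac{-2652 - \frac{2050}{21} + 53 \cdot 6 + 6 \cdot \frac{41}{21}}{2} = 7 - \frac{-2652 - \frac{2050}{21} + 318 + \frac{82}{7}}{2} = 7 - - \frac{25409}{21} = 7 + \frac{25409}{21} = \frac{25556}{21} \approx 1217.0$)
$\frac{2459}{X} - \frac{1905}{2570} = \frac{2459}{\frac{25556}{21}} - \frac{1905}{2570} = 2459 \cdot \frac{21}{25556} - \frac{381}{514} = \frac{51639}{25556} - \frac{381}{514} = \frac{8402805}{6567892}$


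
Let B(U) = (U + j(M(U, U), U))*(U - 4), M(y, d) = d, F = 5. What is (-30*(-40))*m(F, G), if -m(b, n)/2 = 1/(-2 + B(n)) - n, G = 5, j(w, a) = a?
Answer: 11700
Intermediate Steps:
B(U) = 2*U*(-4 + U) (B(U) = (U + U)*(U - 4) = (2*U)*(-4 + U) = 2*U*(-4 + U))
m(b, n) = -2/(-2 + 2*n*(-4 + n)) + 2*n (m(b, n) = -2*(1/(-2 + 2*n*(-4 + n)) - n) = -2/(-2 + 2*n*(-4 + n)) + 2*n)
(-30*(-40))*m(F, G) = (-30*(-40))*((-1 - 2*5 + 2*5**2*(-4 + 5))/(-1 + 5**2 - 4*5)) = 1200*((-1 - 10 + 2*25*1)/(-1 + 25 - 20)) = 1200*((-1 - 10 + 50)/4) = 1200*((1/4)*39) = 1200*(39/4) = 11700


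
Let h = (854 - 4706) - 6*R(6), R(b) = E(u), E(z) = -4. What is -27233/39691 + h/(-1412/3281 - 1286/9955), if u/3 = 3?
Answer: 827021226682347/120897634961 ≈ 6840.7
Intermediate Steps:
u = 9 (u = 3*3 = 9)
R(b) = -4
h = -3828 (h = (854 - 4706) - 6*(-4) = -3852 + 24 = -3828)
-27233/39691 + h/(-1412/3281 - 1286/9955) = -27233/39691 - 3828/(-1412/3281 - 1286/9955) = -27233/39691 - 3828/(-18275826/32662355) = -27233/39691 - 3828*(-32662355/18275826) = -27233/39691 + 20838582490/3045971 = 827021226682347/120897634961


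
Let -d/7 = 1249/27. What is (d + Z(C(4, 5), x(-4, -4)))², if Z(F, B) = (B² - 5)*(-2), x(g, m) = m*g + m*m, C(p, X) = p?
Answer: 4066485361/729 ≈ 5.5782e+6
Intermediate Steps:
x(g, m) = m² + g*m (x(g, m) = g*m + m² = m² + g*m)
Z(F, B) = 10 - 2*B² (Z(F, B) = (-5 + B²)*(-2) = 10 - 2*B²)
d = -8743/27 ≈ -323.81
(d + Z(C(4, 5), x(-4, -4)))² = (-8743/27 + (10 - 2*16*(-4 - 4)²))² = (-8743/27 + (10 - 2*(-4*(-8))²))² = (-8743/27 + (10 - 2*32²))² = (-8743/27 + (10 - 2*1024))² = (-8743/27 + (10 - 2048))² = (-8743/27 - 2038)² = (-63769/27)² = 4066485361/729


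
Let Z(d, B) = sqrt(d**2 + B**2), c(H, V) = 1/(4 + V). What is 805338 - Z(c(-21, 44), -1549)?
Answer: 805338 - sqrt(5528219905)/48 ≈ 8.0379e+5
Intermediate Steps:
Z(d, B) = sqrt(B**2 + d**2)
805338 - Z(c(-21, 44), -1549) = 805338 - sqrt((-1549)**2 + (1/(4 + 44))**2) = 805338 - sqrt(2399401 + (1/48)**2) = 805338 - sqrt(2399401 + 1/2304) = 805338 - sqrt(5528219905/2304) = 805338 - sqrt(5528219905)/48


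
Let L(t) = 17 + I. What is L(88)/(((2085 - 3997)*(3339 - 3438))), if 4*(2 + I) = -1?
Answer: 59/757152 ≈ 7.7924e-5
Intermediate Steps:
I = -9/4 (I = -2 + (¼)*(-1) = -2 - ¼ = -9/4 ≈ -2.2500)
L(t) = 59/4 (L(t) = 17 - 9/4 = 59/4)
L(88)/(((2085 - 3997)*(3339 - 3438))) = 59/(4*(((2085 - 3997)*(3339 - 3438)))) = 59/(4*((-1912*(-99)))) = (59/4)/189288 = (59/4)*(1/189288) = 59/757152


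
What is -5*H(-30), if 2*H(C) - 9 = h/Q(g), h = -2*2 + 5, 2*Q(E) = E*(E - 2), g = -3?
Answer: -137/6 ≈ -22.833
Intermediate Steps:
Q(E) = E*(-2 + E)/2 (Q(E) = (E*(E - 2))/2 = (E*(-2 + E))/2 = E*(-2 + E)/2)
h = 1 (h = -4 + 5 = 1)
H(C) = 137/30 (H(C) = 9/2 + (1/((1/2)*(-3)*(-2 - 3)))/2 = 9/2 + (1/((1/2)*(-3)*(-5)))/2 = 9/2 + (1/(15/2))/2 = 9/2 + (1*(2/15))/2 = 9/2 + (1/2)*(2/15) = 9/2 + 1/15 = 137/30)
-5*H(-30) = -5*137/30 = -137/6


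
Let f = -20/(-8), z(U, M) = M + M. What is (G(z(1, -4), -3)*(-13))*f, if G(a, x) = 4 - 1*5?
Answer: 65/2 ≈ 32.500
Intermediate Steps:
z(U, M) = 2*M
G(a, x) = -1 (G(a, x) = 4 - 5 = -1)
f = 5/2 (f = -20*(-⅛) = 5/2 ≈ 2.5000)
(G(z(1, -4), -3)*(-13))*f = -1*(-13)*(5/2) = 13*(5/2) = 65/2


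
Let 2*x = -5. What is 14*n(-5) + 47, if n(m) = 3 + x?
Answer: 54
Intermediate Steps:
x = -5/2 (x = (1/2)*(-5) = -5/2 ≈ -2.5000)
n(m) = 1/2 (n(m) = 3 - 5/2 = 1/2)
14*n(-5) + 47 = 14*(1/2) + 47 = 7 + 47 = 54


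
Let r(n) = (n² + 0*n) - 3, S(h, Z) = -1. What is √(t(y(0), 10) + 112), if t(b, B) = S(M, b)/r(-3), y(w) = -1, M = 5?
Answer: √4026/6 ≈ 10.575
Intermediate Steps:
r(n) = -3 + n² (r(n) = (n² + 0) - 3 = n² - 3 = -3 + n²)
t(b, B) = -⅙ (t(b, B) = -1/(-3 + (-3)²) = -1/(-3 + 9) = -1/6 = -1*⅙ = -⅙)
√(t(y(0), 10) + 112) = √(-⅙ + 112) = √(671/6) = √4026/6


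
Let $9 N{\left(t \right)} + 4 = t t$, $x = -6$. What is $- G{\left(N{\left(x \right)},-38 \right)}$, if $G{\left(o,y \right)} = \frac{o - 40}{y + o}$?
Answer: $- \frac{164}{155} \approx -1.0581$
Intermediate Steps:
$N{\left(t \right)} = - \frac{4}{9} + \frac{t^{2}}{9}$ ($N{\left(t \right)} = - \frac{4}{9} + \frac{t t}{9} = - \frac{4}{9} + \frac{t^{2}}{9}$)
$G{\left(o,y \right)} = \frac{-40 + o}{o + y}$
$- G{\left(N{\left(x \right)},-38 \right)} = - \frac{-40 - \left(\frac{4}{9} - \frac{\left(-6\right)^{2}}{9}\right)}{\left(- \frac{4}{9} + \frac{\left(-6\right)^{2}}{9}\right) - 38} = - \frac{-40 + \left(- \frac{4}{9} + \frac{1}{9} \cdot 36\right)}{\left(- \frac{4}{9} + \frac{1}{9} \cdot 36\right) - 38} = - \frac{-40 + \left(- \frac{4}{9} + 4\right)}{\left(- \frac{4}{9} + 4\right) - 38} = - \frac{-40 + \frac{32}{9}}{\frac{32}{9} - 38} = - \frac{-328}{\left(- \frac{310}{9}\right) 9} = - \frac{\left(-9\right) \left(-328\right)}{310 \cdot 9} = \left(-1\right) \frac{164}{155} = - \frac{164}{155}$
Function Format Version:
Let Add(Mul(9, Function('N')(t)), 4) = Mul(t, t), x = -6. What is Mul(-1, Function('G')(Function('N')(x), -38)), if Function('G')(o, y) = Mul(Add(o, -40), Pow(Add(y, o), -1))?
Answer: Rational(-164, 155) ≈ -1.0581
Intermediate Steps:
Function('N')(t) = Add(Rational(-4, 9), Mul(Rational(1, 9), Pow(t, 2))) (Function('N')(t) = Add(Rational(-4, 9), Mul(Rational(1, 9), Mul(t, t))) = Add(Rational(-4, 9), Mul(Rational(1, 9), Pow(t, 2))))
Function('G')(o, y) = Mul(Pow(Add(o, y), -1), Add(-40, o)) (Function('G')(o, y) = Mul(Add(-40, o), Pow(Add(o, y), -1)) = Mul(Pow(Add(o, y), -1), Add(-40, o)))
Mul(-1, Function('G')(Function('N')(x), -38)) = Mul(-1, Mul(Pow(Add(Add(Rational(-4, 9), Mul(Rational(1, 9), Pow(-6, 2))), -38), -1), Add(-40, Add(Rational(-4, 9), Mul(Rational(1, 9), Pow(-6, 2)))))) = Mul(-1, Mul(Pow(Add(Add(Rational(-4, 9), Mul(Rational(1, 9), 36)), -38), -1), Add(-40, Add(Rational(-4, 9), Mul(Rational(1, 9), 36))))) = Mul(-1, Mul(Pow(Add(Add(Rational(-4, 9), 4), -38), -1), Add(-40, Add(Rational(-4, 9), 4)))) = Mul(-1, Mul(Pow(Add(Rational(32, 9), -38), -1), Add(-40, Rational(32, 9)))) = Mul(-1, Mul(Pow(Rational(-310, 9), -1), Rational(-328, 9))) = Mul(-1, Mul(Rational(-9, 310), Rational(-328, 9))) = Mul(-1, Rational(164, 155)) = Rational(-164, 155)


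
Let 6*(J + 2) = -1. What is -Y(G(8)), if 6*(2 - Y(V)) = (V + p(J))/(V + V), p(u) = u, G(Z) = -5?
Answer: -677/360 ≈ -1.8806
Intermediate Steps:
J = -13/6 (J = -2 + (⅙)*(-1) = -2 - ⅙ = -13/6 ≈ -2.1667)
Y(V) = 2 - (-13/6 + V)/(12*V) (Y(V) = 2 - (V - 13/6)/(6*(V + V)) = 2 - (-13/6 + V)/(6*(2*V)) = 2 - (-13/6 + V)*1/(2*V)/6 = 2 - (-13/6 + V)/(12*V))
-Y(G(8)) = -(13 + 138*(-5))/(72*(-5)) = -(-1)*(13 - 690)/(72*5) = -(-1)*(-677)/(72*5) = -1*677/360 = -677/360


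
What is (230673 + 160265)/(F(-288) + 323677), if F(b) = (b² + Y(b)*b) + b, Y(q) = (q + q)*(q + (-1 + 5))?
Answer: -390938/46705859 ≈ -0.0083702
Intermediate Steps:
Y(q) = 2*q*(4 + q) (Y(q) = (2*q)*(q + 4) = (2*q)*(4 + q) = 2*q*(4 + q))
F(b) = b + b² + 2*b²*(4 + b) (F(b) = (b² + (2*b*(4 + b))*b) + b = (b² + 2*b²*(4 + b)) + b = b + b² + 2*b²*(4 + b))
(230673 + 160265)/(F(-288) + 323677) = (230673 + 160265)/(-288*(1 - 288 + 2*(-288)*(4 - 288)) + 323677) = 390938/(-288*(1 - 288 + 2*(-288)*(-284)) + 323677) = 390938/(-288*(1 - 288 + 163584) + 323677) = 390938/(-288*163297 + 323677) = 390938/(-47029536 + 323677) = 390938/(-46705859) = 390938*(-1/46705859) = -390938/46705859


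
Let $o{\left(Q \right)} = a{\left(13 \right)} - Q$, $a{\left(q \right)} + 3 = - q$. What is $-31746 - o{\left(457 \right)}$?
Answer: $-31273$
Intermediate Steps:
$a{\left(q \right)} = -3 - q$
$o{\left(Q \right)} = -16 - Q$ ($o{\left(Q \right)} = \left(-3 - 13\right) - Q = -16 - Q$)
$-31746 - o{\left(457 \right)} = -31746 - \left(-16 - 457\right) = -31746 - -473 = -31746 + 473 = -31273$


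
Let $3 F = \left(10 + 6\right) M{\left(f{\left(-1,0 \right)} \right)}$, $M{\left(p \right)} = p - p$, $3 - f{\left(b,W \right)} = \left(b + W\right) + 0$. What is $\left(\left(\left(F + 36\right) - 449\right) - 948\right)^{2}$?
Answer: $1852321$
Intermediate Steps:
$f{\left(b,W \right)} = 3 - W - b$ ($f{\left(b,W \right)} = 3 - \left(\left(b + W\right) + 0\right) = 3 - \left(\left(W + b\right) + 0\right) = 3 - \left(W + b\right) = 3 - W - b$)
$M{\left(p \right)} = 0$
$F = 0$ ($F = \frac{\left(10 + 6\right) 0}{3} = \frac{16 \cdot 0}{3} = \frac{1}{3} \cdot 0 = 0$)
$\left(\left(\left(F + 36\right) - 449\right) - 948\right)^{2} = \left(\left(\left(0 + 36\right) - 449\right) - 948\right)^{2} = \left(\left(36 - 449\right) - 948\right)^{2} = \left(-413 - 948\right)^{2} = \left(-1361\right)^{2} = 1852321$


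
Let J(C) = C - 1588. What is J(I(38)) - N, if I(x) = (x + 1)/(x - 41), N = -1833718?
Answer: 1832117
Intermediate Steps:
I(x) = (1 + x)/(-41 + x)
J(C) = -1588 + C
J(I(38)) - N = (-1588 + (1 + 38)/(-41 + 38)) - 1*(-1833718) = (-1588 + 39/(-3)) + 1833718 = (-1588 - 1/3*39) + 1833718 = (-1588 - 13) + 1833718 = -1601 + 1833718 = 1832117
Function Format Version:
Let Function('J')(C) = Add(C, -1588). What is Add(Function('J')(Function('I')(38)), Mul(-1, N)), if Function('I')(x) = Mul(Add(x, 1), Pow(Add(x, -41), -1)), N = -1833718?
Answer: 1832117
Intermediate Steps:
Function('I')(x) = Mul(Pow(Add(-41, x), -1), Add(1, x)) (Function('I')(x) = Mul(Add(1, x), Pow(Add(-41, x), -1)) = Mul(Pow(Add(-41, x), -1), Add(1, x)))
Function('J')(C) = Add(-1588, C)
Add(Function('J')(Function('I')(38)), Mul(-1, N)) = Add(Add(-1588, Mul(Pow(Add(-41, 38), -1), Add(1, 38))), Mul(-1, -1833718)) = Add(Add(-1588, Mul(Pow(-3, -1), 39)), 1833718) = Add(Add(-1588, Mul(Rational(-1, 3), 39)), 1833718) = Add(Add(-1588, -13), 1833718) = Add(-1601, 1833718) = 1832117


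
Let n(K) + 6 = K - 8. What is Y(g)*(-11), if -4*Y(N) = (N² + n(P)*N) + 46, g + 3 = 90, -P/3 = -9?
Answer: 48103/2 ≈ 24052.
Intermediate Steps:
P = 27 (P = -3*(-9) = 27)
g = 87 (g = -3 + 90 = 87)
n(K) = -14 + K (n(K) = -6 + (K - 8) = -6 + (-8 + K) = -14 + K)
Y(N) = -23/2 - 13*N/4 - N²/4 (Y(N) = -((N² + (-14 + 27)*N) + 46)/4 = -((N² + 13*N) + 46)/4 = -(46 + N² + 13*N)/4 = -23/2 - 13*N/4 - N²/4)
Y(g)*(-11) = (-23/2 - 13/4*87 - ¼*87²)*(-11) = (-23/2 - 1131/4 - ¼*7569)*(-11) = (-23/2 - 1131/4 - 7569/4)*(-11) = -4373/2*(-11) = 48103/2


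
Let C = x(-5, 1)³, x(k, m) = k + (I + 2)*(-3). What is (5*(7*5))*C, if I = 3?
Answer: -1400000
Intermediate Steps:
x(k, m) = -15 + k (x(k, m) = k + (3 + 2)*(-3) = k + 5*(-3) = k - 15 = -15 + k)
C = -8000 (C = (-15 - 5)³ = (-20)³ = -8000)
(5*(7*5))*C = (5*(7*5))*(-8000) = (5*35)*(-8000) = 175*(-8000) = -1400000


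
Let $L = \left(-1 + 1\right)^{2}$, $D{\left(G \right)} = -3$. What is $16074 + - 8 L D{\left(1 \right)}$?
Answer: $16074$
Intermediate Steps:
$L = 0$ ($L = 0^{2} = 0$)
$16074 + - 8 L D{\left(1 \right)} = 16074 + \left(-8\right) 0 \left(-3\right) = 16074 + 0 \left(-3\right) = 16074 + 0 = 16074$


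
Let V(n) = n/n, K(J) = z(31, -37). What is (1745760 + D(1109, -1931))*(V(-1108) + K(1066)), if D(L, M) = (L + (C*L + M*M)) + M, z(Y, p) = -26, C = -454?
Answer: -124255325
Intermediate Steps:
K(J) = -26
V(n) = 1
D(L, M) = M + M² - 453*L (D(L, M) = (L + (-454*L + M*M)) + M = (L + (-454*L + M²)) + M = (L + (M² - 454*L)) + M = (M² - 453*L) + M = M + M² - 453*L)
(1745760 + D(1109, -1931))*(V(-1108) + K(1066)) = (1745760 + (-1931 + (-1931)² - 453*1109))*(1 - 26) = (1745760 + (-1931 + 3728761 - 502377))*(-25) = (1745760 + 3224453)*(-25) = 4970213*(-25) = -124255325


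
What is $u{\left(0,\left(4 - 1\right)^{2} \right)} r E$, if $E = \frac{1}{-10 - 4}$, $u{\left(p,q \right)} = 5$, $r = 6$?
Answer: $- \frac{15}{7} \approx -2.1429$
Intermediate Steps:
$E = - \frac{1}{14}$ ($E = \frac{1}{-14} = - \frac{1}{14} \approx -0.071429$)
$u{\left(0,\left(4 - 1\right)^{2} \right)} r E = 5 \cdot 6 \left(- \frac{1}{14}\right) = 30 \left(- \frac{1}{14}\right) = - \frac{15}{7}$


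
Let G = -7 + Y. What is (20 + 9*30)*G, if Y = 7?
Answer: 0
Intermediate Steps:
G = 0 (G = -7 + 7 = 0)
(20 + 9*30)*G = (20 + 9*30)*0 = (20 + 270)*0 = 290*0 = 0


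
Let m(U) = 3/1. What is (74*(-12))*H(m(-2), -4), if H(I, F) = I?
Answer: -2664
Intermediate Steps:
m(U) = 3 (m(U) = 3*1 = 3)
(74*(-12))*H(m(-2), -4) = (74*(-12))*3 = -888*3 = -2664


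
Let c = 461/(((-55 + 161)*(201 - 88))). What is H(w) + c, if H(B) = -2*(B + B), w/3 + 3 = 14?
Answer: -1580635/11978 ≈ -131.96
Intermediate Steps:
w = 33 (w = -9 + 3*14 = -9 + 42 = 33)
H(B) = -4*B
c = 461/11978 (c = 461/((106*113)) = 461/11978 ≈ 0.038487)
H(w) + c = -4*33 + 461/11978 = -132 + 461/11978 = -1580635/11978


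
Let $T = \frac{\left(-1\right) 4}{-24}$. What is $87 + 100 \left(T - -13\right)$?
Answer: $\frac{4211}{3} \approx 1403.7$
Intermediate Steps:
$T = \frac{1}{6}$ ($T = \left(-4\right) \left(- \frac{1}{24}\right) = \frac{1}{6} \approx 0.16667$)
$87 + 100 \left(T - -13\right) = 87 + 100 \left(\frac{1}{6} - -13\right) = 87 + 100 \left(\frac{1}{6} + 13\right) = 87 + 100 \cdot \frac{79}{6} = 87 + \frac{3950}{3} = \frac{4211}{3}$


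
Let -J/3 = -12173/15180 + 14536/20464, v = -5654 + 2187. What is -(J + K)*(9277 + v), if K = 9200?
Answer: -34593777803697/647174 ≈ -5.3454e+7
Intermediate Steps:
v = -3467
J = 1778237/6471740 (J = -3*(-12173/15180 + 14536/20464) = -3*(-12173*1/15180 + 14536*(1/20464)) = -3*(-12173/15180 + 1817/2558) = -3*(-1778237/19415220) = 1778237/6471740 ≈ 0.27477)
-(J + K)*(9277 + v) = -(1778237/6471740 + 9200)*(9277 - 3467) = -59541786237*5810/6471740 = -1*34593777803697/647174 = -34593777803697/647174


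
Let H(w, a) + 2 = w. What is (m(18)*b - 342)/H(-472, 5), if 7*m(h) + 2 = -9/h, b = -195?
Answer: 1271/2212 ≈ 0.57459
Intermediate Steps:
H(w, a) = -2 + w
m(h) = -2/7 - 9/(7*h) (m(h) = -2/7 + (-9/h)/7 = -2/7 - 9/(7*h))
(m(18)*b - 342)/H(-472, 5) = (((1/7)*(-9 - 2*18)/18)*(-195) - 342)/(-2 - 472) = (((1/7)*(1/18)*(-9 - 36))*(-195) - 342)/(-474) = (((1/7)*(1/18)*(-45))*(-195) - 342)*(-1/474) = (-5/14*(-195) - 342)*(-1/474) = (975/14 - 342)*(-1/474) = -3813/14*(-1/474) = 1271/2212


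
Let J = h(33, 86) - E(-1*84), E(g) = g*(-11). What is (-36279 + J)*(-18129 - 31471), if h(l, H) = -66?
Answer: 1848542400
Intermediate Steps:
E(g) = -11*g
J = -990 (J = -66 - (-11)*(-1*84) = -66 - (-11)*(-84) = -66 - 1*924 = -66 - 924 = -990)
(-36279 + J)*(-18129 - 31471) = (-36279 - 990)*(-18129 - 31471) = -37269*(-49600) = 1848542400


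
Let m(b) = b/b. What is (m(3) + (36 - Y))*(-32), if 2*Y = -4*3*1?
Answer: -1376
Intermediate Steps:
Y = -6 (Y = (-4*3*1)/2 = (-12*1)/2 = (½)*(-12) = -6)
m(b) = 1
(m(3) + (36 - Y))*(-32) = (1 + (36 - 1*(-6)))*(-32) = (1 + (36 + 6))*(-32) = (1 + 42)*(-32) = 43*(-32) = -1376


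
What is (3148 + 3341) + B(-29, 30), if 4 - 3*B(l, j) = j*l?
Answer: 20341/3 ≈ 6780.3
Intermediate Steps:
B(l, j) = 4/3 - j*l/3
(3148 + 3341) + B(-29, 30) = (3148 + 3341) + (4/3 - ⅓*30*(-29)) = 6489 + (4/3 + 290) = 6489 + 874/3 = 20341/3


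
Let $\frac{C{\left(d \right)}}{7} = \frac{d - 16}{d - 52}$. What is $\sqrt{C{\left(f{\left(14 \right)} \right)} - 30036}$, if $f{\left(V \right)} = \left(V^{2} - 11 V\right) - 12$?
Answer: $\frac{i \sqrt{3634895}}{11} \approx 173.32 i$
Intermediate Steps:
$f{\left(V \right)} = -12 + V^{2} - 11 V$
$C{\left(d \right)} = \frac{7 \left(-16 + d\right)}{-52 + d}$ ($C{\left(d \right)} = 7 \frac{d - 16}{d - 52} = 7 \frac{-16 + d}{-52 + d} = \frac{7 \left(-16 + d\right)}{-52 + d}$)
$\sqrt{C{\left(f{\left(14 \right)} \right)} - 30036} = \sqrt{\frac{7 \left(-16 - \left(166 - 196\right)\right)}{-52 - \left(166 - 196\right)} - 30036} = \sqrt{\frac{7 \left(-16 - -30\right)}{-52 - -30} - 30036} = \sqrt{\frac{7 \left(-16 + 30\right)}{-52 + 30} - 30036} = \sqrt{7 \frac{1}{-22} \cdot 14 - 30036} = \sqrt{7 \left(- \frac{1}{22}\right) 14 - 30036} = \sqrt{- \frac{49}{11} - 30036} = \sqrt{- \frac{330445}{11}} = \frac{i \sqrt{3634895}}{11}$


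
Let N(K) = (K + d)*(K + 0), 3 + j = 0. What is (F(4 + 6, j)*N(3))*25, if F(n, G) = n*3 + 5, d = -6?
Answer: -7875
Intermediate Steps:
j = -3 (j = -3 + 0 = -3)
F(n, G) = 5 + 3*n (F(n, G) = 3*n + 5 = 5 + 3*n)
N(K) = K*(-6 + K) (N(K) = (K - 6)*(K + 0) = (-6 + K)*K = K*(-6 + K))
(F(4 + 6, j)*N(3))*25 = ((5 + 3*(4 + 6))*(3*(-6 + 3)))*25 = ((5 + 3*10)*(3*(-3)))*25 = ((5 + 30)*(-9))*25 = (35*(-9))*25 = -315*25 = -7875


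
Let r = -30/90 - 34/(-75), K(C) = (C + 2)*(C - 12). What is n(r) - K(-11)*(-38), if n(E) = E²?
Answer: 4916259/625 ≈ 7866.0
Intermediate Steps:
K(C) = (-12 + C)*(2 + C) (K(C) = (2 + C)*(-12 + C) = (-12 + C)*(2 + C))
r = 3/25 (r = -30*1/90 - 34*(-1/75) = -⅓ + 34/75 = 3/25 ≈ 0.12000)
n(r) - K(-11)*(-38) = (3/25)² - (-24 + (-11)² - 10*(-11))*(-38) = 9/625 - (-24 + 121 + 110)*(-38) = 9/625 - 207*(-38) = 9/625 - 1*(-7866) = 9/625 + 7866 = 4916259/625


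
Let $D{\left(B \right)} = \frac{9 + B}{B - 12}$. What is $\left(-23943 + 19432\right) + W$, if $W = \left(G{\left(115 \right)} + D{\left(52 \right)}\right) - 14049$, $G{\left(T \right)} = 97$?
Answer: $- \frac{738459}{40} \approx -18461.0$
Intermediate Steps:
$D{\left(B \right)} = \frac{9 + B}{-12 + B}$
$W = - \frac{558019}{40}$ ($W = \left(97 + \frac{9 + 52}{-12 + 52}\right) - 14049 = \left(97 + \frac{1}{40} \cdot 61\right) - 14049 = \left(97 + \frac{61}{40}\right) - 14049 = \frac{3941}{40} - 14049 = - \frac{558019}{40} \approx -13950.0$)
$\left(-23943 + 19432\right) + W = \left(-23943 + 19432\right) - \frac{558019}{40} = -4511 - \frac{558019}{40} = - \frac{738459}{40}$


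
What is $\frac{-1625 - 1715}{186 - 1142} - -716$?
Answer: $\frac{171959}{239} \approx 719.49$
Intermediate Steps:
$\frac{-1625 - 1715}{186 - 1142} - -716 = - \frac{3340}{-956} + 716 = \left(-3340\right) \left(- \frac{1}{956}\right) + 716 = \frac{835}{239} + 716 = \frac{171959}{239}$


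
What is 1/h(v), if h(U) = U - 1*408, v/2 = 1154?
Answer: 1/1900 ≈ 0.00052632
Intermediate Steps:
v = 2308 (v = 2*1154 = 2308)
h(U) = -408 + U (h(U) = U - 408 = -408 + U)
1/h(v) = 1/(-408 + 2308) = 1/1900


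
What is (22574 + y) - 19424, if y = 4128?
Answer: 7278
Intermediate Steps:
(22574 + y) - 19424 = (22574 + 4128) - 19424 = 26702 - 19424 = 7278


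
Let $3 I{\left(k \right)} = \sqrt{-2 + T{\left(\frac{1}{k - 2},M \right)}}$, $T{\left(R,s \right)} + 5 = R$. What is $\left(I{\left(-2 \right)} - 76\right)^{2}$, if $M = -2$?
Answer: $\frac{\left(456 - i \sqrt{29}\right)^{2}}{36} \approx 5775.2 - 136.42 i$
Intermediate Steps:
$T{\left(R,s \right)} = -5 + R$
$I{\left(k \right)} = \frac{\sqrt{-7 + \frac{1}{-2 + k}}}{3}$ ($I{\left(k \right)} = \frac{\sqrt{-2 - \left(5 - \frac{1}{k - 2}\right)}}{3} = \frac{\sqrt{-2 - \left(5 - \frac{1}{-2 + k}\right)}}{3} = \frac{\sqrt{-7 + \frac{1}{-2 + k}}}{3}$)
$\left(I{\left(-2 \right)} - 76\right)^{2} = \left(\frac{\sqrt{\frac{15 - -14}{-2 - 2}}}{3} - 76\right)^{2} = \left(\frac{\sqrt{\frac{15 + 14}{-4}}}{3} - 76\right)^{2} = \left(\frac{\sqrt{\left(- \frac{1}{4}\right) 29}}{3} - 76\right)^{2} = \left(\frac{\sqrt{- \frac{29}{4}}}{3} - 76\right)^{2} = \left(\frac{\frac{1}{2} i \sqrt{29}}{3} - 76\right)^{2} = \left(\frac{i \sqrt{29}}{6} - 76\right)^{2} = \left(-76 + \frac{i \sqrt{29}}{6}\right)^{2}$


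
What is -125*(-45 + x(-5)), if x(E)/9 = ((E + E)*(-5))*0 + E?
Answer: 11250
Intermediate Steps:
x(E) = 9*E (x(E) = 9*(((E + E)*(-5))*0 + E) = 9*(((2*E)*(-5))*0 + E) = 9*(-10*E*0 + E) = 9*(0 + E) = 9*E)
-125*(-45 + x(-5)) = -125*(-45 + 9*(-5)) = -125*(-45 - 45) = -125*(-90) = 11250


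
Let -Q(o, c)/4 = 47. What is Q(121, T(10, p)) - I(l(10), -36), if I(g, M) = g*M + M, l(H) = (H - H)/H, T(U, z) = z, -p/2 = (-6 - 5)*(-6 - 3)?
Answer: -152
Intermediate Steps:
p = -198 (p = -2*(-6 - 5)*(-6 - 3) = -(-22)*(-9) = -2*99 = -198)
Q(o, c) = -188 (Q(o, c) = -4*47 = -188)
l(H) = 0 (l(H) = 0/H = 0)
I(g, M) = M + M*g (I(g, M) = M*g + M = M + M*g)
Q(121, T(10, p)) - I(l(10), -36) = -188 - (-36)*(1 + 0) = -188 - (-36) = -188 - 1*(-36) = -188 + 36 = -152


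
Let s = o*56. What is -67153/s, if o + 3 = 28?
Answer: -67153/1400 ≈ -47.966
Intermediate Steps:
o = 25 (o = -3 + 28 = 25)
s = 1400 (s = 25*56 = 1400)
-67153/s = -67153/1400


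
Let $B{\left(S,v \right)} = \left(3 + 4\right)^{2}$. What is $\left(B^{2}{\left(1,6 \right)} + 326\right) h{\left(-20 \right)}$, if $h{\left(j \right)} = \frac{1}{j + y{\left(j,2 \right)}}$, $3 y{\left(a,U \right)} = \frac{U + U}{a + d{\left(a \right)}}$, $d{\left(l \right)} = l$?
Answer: $- \frac{81810}{601} \approx -136.12$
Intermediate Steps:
$y{\left(a,U \right)} = \frac{U}{3 a}$ ($y{\left(a,U \right)} = \frac{\left(U + U\right) \frac{1}{a + a}}{3} = \frac{2 U \frac{1}{2 a}}{3} = \frac{U \frac{1}{a}}{3} = \frac{U}{3 a}$)
$B{\left(S,v \right)} = 49$ ($B{\left(S,v \right)} = 7^{2} = 49$)
$h{\left(j \right)} = \frac{1}{j + \frac{2}{3 j}}$ ($h{\left(j \right)} = \frac{1}{j + \frac{1}{3} \cdot 2 \frac{1}{j}} = \frac{1}{j + \frac{2}{3 j}}$)
$\left(B^{2}{\left(1,6 \right)} + 326\right) h{\left(-20 \right)} = \left(49^{2} + 326\right) 3 \left(-20\right) \frac{1}{2 + 3 \left(-20\right)^{2}} = \left(2401 + 326\right) 3 \left(-20\right) \frac{1}{2 + 3 \cdot 400} = 2727 \cdot 3 \left(-20\right) \frac{1}{2 + 1200} = 2727 \cdot 3 \left(-20\right) \frac{1}{1202} = 2727 \left(- \frac{30}{601}\right) = - \frac{81810}{601}$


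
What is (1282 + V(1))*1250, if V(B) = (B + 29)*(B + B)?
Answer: 1677500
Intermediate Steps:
V(B) = 2*B*(29 + B) (V(B) = (29 + B)*(2*B) = 2*B*(29 + B))
(1282 + V(1))*1250 = (1282 + 2*1*(29 + 1))*1250 = (1282 + 2*1*30)*1250 = (1282 + 60)*1250 = 1342*1250 = 1677500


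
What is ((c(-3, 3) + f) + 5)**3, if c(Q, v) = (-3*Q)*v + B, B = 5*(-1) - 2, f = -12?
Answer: 2197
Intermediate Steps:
B = -7 (B = -5 - 2 = -7)
c(Q, v) = -7 - 3*Q*v (c(Q, v) = (-3*Q)*v - 7 = -3*Q*v - 7 = -7 - 3*Q*v)
((c(-3, 3) + f) + 5)**3 = (((-7 - 3*(-3)*3) - 12) + 5)**3 = (((-7 + 27) - 12) + 5)**3 = ((20 - 12) + 5)**3 = (8 + 5)**3 = 13**3 = 2197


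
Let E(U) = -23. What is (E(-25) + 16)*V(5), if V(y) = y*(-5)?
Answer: 175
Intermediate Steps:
V(y) = -5*y
(E(-25) + 16)*V(5) = (-23 + 16)*(-5*5) = -7*(-25) = 175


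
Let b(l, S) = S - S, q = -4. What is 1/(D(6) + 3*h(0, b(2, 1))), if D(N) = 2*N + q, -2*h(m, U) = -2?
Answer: 1/11 ≈ 0.090909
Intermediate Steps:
b(l, S) = 0
h(m, U) = 1 (h(m, U) = -½*(-2) = 1)
D(N) = -4 + 2*N (D(N) = 2*N - 4 = -4 + 2*N)
1/(D(6) + 3*h(0, b(2, 1))) = 1/((-4 + 2*6) + 3*1) = 1/((-4 + 12) + 3) = 1/(8 + 3) = 1/11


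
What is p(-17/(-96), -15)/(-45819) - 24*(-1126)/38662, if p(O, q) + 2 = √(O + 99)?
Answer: 619144990/885727089 - √57126/1099656 ≈ 0.69881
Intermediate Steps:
p(O, q) = -2 + √(99 + O) (p(O, q) = -2 + √(O + 99) = -2 + √(99 + O))
p(-17/(-96), -15)/(-45819) - 24*(-1126)/38662 = (-2 + √(99 - 17/(-96)))/(-45819) - 24*(-1126)/38662 = (-2 + √(99 - 17*(-1/96)))*(-1/45819) + 27024*(1/38662) = (-2 + √(99 + 17/96))*(-1/45819) + 13512/19331 = (-2 + √(9521/96))*(-1/45819) + 13512/19331 = (-2 + √57126/24)*(-1/45819) + 13512/19331 = (2/45819 - √57126/1099656) + 13512/19331 = 619144990/885727089 - √57126/1099656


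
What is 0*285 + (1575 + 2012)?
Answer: 3587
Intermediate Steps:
0*285 + (1575 + 2012) = 0 + 3587 = 3587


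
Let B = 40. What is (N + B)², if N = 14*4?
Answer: 9216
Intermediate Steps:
N = 56
(N + B)² = (56 + 40)² = 96² = 9216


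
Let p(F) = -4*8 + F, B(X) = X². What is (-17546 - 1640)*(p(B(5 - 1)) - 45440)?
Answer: 872118816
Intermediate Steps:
p(F) = -32 + F
(-17546 - 1640)*(p(B(5 - 1)) - 45440) = (-17546 - 1640)*((-32 + (5 - 1)²) - 45440) = -19186*((-32 + 4²) - 45440) = -19186*((-32 + 16) - 45440) = -19186*(-16 - 45440) = -19186*(-45456) = 872118816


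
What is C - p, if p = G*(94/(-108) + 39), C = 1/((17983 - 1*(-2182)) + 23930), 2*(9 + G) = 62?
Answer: -998707628/1190565 ≈ -838.85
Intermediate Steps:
G = 22 (G = -9 + (½)*62 = -9 + 31 = 22)
C = 1/44095 (C = 1/((17983 + 2182) + 23930) = 1/(20165 + 23930) = 1/44095 ≈ 2.2678e-5)
p = 22649/27 (p = 22*(94/(-108) + 39) = 22*(94*(-1/108) + 39) = 22*(-47/54 + 39) = 22*(2059/54) = 22649/27 ≈ 838.85)
C - p = 1/44095 - 1*22649/27 = 1/44095 - 22649/27 = -998707628/1190565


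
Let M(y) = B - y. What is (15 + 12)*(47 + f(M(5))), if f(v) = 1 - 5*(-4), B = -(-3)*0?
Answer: 1836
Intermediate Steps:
B = 0 (B = -1*0 = 0)
M(y) = -y (M(y) = 0 - y = -y)
f(v) = 21 (f(v) = 1 + 20 = 21)
(15 + 12)*(47 + f(M(5))) = (15 + 12)*(47 + 21) = 27*68 = 1836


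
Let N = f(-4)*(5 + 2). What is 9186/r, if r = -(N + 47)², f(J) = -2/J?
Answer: -36744/10201 ≈ -3.6020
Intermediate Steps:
N = 7/2 (N = (-2/(-4))*(5 + 2) = -2*(-¼)*7 = (½)*7 = 7/2 ≈ 3.5000)
r = -10201/4 (r = -(7/2 + 47)² = -(101/2)² = -1*10201/4 = -10201/4 ≈ -2550.3)
9186/r = 9186/(-10201/4) = 9186*(-4/10201) = -36744/10201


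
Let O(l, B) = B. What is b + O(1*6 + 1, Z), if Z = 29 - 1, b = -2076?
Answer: -2048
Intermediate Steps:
Z = 28
b + O(1*6 + 1, Z) = -2076 + 28 = -2048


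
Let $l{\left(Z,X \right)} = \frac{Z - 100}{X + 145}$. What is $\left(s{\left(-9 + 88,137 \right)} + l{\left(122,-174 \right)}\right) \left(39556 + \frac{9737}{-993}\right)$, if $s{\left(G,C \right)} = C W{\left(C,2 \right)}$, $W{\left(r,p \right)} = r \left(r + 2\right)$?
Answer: $\frac{2971034884823107}{28797} \approx 1.0317 \cdot 10^{11}$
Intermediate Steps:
$W{\left(r,p \right)} = r \left(2 + r\right)$
$l{\left(Z,X \right)} = \frac{-100 + Z}{145 + X}$
$s{\left(G,C \right)} = C^{2} \left(2 + C\right)$ ($s{\left(G,C \right)} = C C \left(2 + C\right) = C^{2} \left(2 + C\right)$)
$\left(s{\left(-9 + 88,137 \right)} + l{\left(122,-174 \right)}\right) \left(39556 + \frac{9737}{-993}\right) = \left(137^{2} \left(2 + 137\right) + \frac{-100 + 122}{145 - 174}\right) \left(39556 + \frac{9737}{-993}\right) = \left(18769 \cdot 139 + \frac{1}{-29} \cdot 22\right) \left(39556 + 9737 \left(- \frac{1}{993}\right)\right) = \left(2608891 - \frac{22}{29}\right) \left(39556 - \frac{9737}{993}\right) = \left(2608891 - \frac{22}{29}\right) \frac{39269371}{993} = \frac{75657817}{29} \cdot \frac{39269371}{993} = \frac{2971034884823107}{28797}$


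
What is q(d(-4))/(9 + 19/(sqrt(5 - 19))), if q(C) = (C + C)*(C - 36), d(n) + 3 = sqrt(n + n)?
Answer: 28*(84*sqrt(2) + 109*I)/(19*sqrt(14) + 126*I) ≈ 29.671 - 9.6576*I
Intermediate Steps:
d(n) = -3 + sqrt(2)*sqrt(n) (d(n) = -3 + sqrt(n + n) = -3 + sqrt(2*n) = -3 + sqrt(2)*sqrt(n))
q(C) = 2*C*(-36 + C) (q(C) = (2*C)*(-36 + C) = 2*C*(-36 + C))
q(d(-4))/(9 + 19/(sqrt(5 - 19))) = (2*(-3 + sqrt(2)*sqrt(-4))*(-36 + (-3 + sqrt(2)*sqrt(-4))))/(9 + 19/(sqrt(5 - 19))) = (2*(-3 + sqrt(2)*(2*I))*(-36 + (-3 + sqrt(2)*(2*I))))/(9 + 19/(sqrt(-14))) = (2*(-3 + 2*I*sqrt(2))*(-36 + (-3 + 2*I*sqrt(2))))/(9 + 19/((I*sqrt(14)))) = (2*(-3 + 2*I*sqrt(2))*(-39 + 2*I*sqrt(2)))/(9 + 19*(-I*sqrt(14)/14)) = (2*(-39 + 2*I*sqrt(2))*(-3 + 2*I*sqrt(2)))/(9 - 19*I*sqrt(14)/14) = 2*(-39 + 2*I*sqrt(2))*(-3 + 2*I*sqrt(2))/(9 - 19*I*sqrt(14)/14)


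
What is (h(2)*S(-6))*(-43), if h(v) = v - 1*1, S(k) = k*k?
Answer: -1548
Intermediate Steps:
S(k) = k²
h(v) = -1 + v (h(v) = v - 1 = -1 + v)
(h(2)*S(-6))*(-43) = ((-1 + 2)*(-6)²)*(-43) = (1*36)*(-43) = 36*(-43) = -1548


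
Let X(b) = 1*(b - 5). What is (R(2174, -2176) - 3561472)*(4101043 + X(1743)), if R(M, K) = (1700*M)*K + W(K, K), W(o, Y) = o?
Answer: -33009435118389888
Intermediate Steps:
X(b) = -5 + b (X(b) = 1*(-5 + b) = -5 + b)
R(M, K) = K + 1700*K*M (R(M, K) = (1700*M)*K + K = 1700*K*M + K = K + 1700*K*M)
(R(2174, -2176) - 3561472)*(4101043 + X(1743)) = (-2176*(1 + 1700*2174) - 3561472)*(4101043 + (-5 + 1743)) = (-2176*(1 + 3695800) - 3561472)*(4101043 + 1738) = (-2176*3695801 - 3561472)*4102781 = (-8042062976 - 3561472)*4102781 = -8045624448*4102781 = -33009435118389888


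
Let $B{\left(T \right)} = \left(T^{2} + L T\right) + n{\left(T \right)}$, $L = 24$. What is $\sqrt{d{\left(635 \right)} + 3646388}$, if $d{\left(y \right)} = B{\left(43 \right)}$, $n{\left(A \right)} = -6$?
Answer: $\sqrt{3649263} \approx 1910.3$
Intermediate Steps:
$B{\left(T \right)} = -6 + T^{2} + 24 T$ ($B{\left(T \right)} = \left(T^{2} + 24 T\right) - 6 = -6 + T^{2} + 24 T$)
$d{\left(y \right)} = 2875$ ($d{\left(y \right)} = -6 + 43^{2} + 24 \cdot 43 = -6 + 1849 + 1032 = 2875$)
$\sqrt{d{\left(635 \right)} + 3646388} = \sqrt{2875 + 3646388} = \sqrt{3649263}$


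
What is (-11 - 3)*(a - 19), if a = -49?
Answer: 952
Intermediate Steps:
(-11 - 3)*(a - 19) = (-11 - 3)*(-49 - 19) = -14*(-68) = 952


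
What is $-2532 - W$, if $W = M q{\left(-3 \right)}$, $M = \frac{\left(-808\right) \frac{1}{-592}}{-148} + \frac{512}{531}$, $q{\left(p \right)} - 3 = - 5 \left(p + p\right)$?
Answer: $- \frac{4969383851}{1938504} \approx -2563.5$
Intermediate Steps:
$q{\left(p \right)} = 3 - 10 p$ ($q{\left(p \right)} = 3 - 5 \left(p + p\right) = 3 - 5 \cdot 2 p = 3 - 10 p$)
$M = \frac{5553793}{5815512}$ ($M = \left(-808\right) \left(- \frac{1}{592}\right) \left(- \frac{1}{148}\right) + 512 \cdot \frac{1}{531} = \frac{101}{74} \left(- \frac{1}{148}\right) + \frac{512}{531} = - \frac{101}{10952} + \frac{512}{531} = \frac{5553793}{5815512} \approx 0.955$)
$W = \frac{61091723}{1938504}$ ($W = \frac{5553793 \left(3 - -30\right)}{5815512} = \frac{5553793 \left(3 + 30\right)}{5815512} = \frac{5553793}{5815512} \cdot 33 = \frac{61091723}{1938504} \approx 31.515$)
$-2532 - W = -2532 - \frac{61091723}{1938504} = - \frac{4969383851}{1938504}$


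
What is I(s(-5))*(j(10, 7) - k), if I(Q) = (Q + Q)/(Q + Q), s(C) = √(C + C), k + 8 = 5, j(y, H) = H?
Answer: 10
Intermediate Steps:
k = -3 (k = -8 + 5 = -3)
s(C) = √2*√C (s(C) = √(2*C) = √2*√C)
I(Q) = 1 (I(Q) = (2*Q)/((2*Q)) = (2*Q)*(1/(2*Q)) = 1)
I(s(-5))*(j(10, 7) - k) = 1*(7 - 1*(-3)) = 1*(7 + 3) = 1*10 = 10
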